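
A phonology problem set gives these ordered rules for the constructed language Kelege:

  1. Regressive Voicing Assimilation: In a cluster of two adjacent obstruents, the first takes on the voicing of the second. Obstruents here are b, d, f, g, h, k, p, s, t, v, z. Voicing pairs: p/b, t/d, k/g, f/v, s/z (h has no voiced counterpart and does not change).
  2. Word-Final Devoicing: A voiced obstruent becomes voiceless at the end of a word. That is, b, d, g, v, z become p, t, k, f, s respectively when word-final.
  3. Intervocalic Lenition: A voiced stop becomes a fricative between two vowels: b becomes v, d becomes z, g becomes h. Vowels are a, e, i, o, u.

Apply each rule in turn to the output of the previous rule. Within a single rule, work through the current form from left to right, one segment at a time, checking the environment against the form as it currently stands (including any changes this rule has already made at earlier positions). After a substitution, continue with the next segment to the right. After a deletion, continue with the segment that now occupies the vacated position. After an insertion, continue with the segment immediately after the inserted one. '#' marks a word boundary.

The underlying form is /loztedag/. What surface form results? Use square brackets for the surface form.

[lostezak]

1 Regressive Voicing Assimilation: [loztedag] → [lostedag]
2 Word-Final Devoicing: [lostedag] → [lostedak]
3 Intervocalic Lenition: [lostedak] → [lostezak]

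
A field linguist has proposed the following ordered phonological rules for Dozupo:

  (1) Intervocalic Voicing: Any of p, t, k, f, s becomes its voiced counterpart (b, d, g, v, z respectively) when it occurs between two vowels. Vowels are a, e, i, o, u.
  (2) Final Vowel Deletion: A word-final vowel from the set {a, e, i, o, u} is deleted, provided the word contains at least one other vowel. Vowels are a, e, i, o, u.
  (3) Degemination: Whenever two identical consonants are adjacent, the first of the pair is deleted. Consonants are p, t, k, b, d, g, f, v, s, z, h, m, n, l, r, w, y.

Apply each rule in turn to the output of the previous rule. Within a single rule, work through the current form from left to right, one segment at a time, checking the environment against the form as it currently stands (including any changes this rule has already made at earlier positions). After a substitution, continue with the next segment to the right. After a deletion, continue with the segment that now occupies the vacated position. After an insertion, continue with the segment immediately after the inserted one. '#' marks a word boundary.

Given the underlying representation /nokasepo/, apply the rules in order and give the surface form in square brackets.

[nogazeb]

(1) Intervocalic Voicing: [nokasepo] → [nogazebo]
(2) Final Vowel Deletion: [nogazebo] → [nogazeb]
(3) Degemination: no change — [nogazeb]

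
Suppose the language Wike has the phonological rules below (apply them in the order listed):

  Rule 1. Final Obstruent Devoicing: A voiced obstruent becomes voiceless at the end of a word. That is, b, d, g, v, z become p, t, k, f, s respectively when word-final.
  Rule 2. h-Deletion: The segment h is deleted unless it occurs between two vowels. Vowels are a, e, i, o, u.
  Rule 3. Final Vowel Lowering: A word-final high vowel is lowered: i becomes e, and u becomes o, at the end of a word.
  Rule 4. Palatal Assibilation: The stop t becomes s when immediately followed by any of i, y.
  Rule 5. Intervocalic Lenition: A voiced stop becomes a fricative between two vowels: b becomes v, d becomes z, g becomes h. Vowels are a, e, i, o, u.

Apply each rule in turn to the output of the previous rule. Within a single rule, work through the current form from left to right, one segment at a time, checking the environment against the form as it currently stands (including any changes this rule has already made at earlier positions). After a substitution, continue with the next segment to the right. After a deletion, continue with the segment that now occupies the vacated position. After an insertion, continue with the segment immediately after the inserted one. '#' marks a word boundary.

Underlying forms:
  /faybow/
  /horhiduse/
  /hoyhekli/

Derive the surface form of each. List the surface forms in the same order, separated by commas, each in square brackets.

[faybow], [orizuse], [oyekle]

/faybow/:
  Rule 1 Final Obstruent Devoicing: no change — [faybow]
  Rule 2 h-Deletion: no change — [faybow]
  Rule 3 Final Vowel Lowering: no change — [faybow]
  Rule 4 Palatal Assibilation: no change — [faybow]
  Rule 5 Intervocalic Lenition: no change — [faybow]
/horhiduse/:
  Rule 1 Final Obstruent Devoicing: no change — [horhiduse]
  Rule 2 h-Deletion: [horhiduse] → [oriduse]
  Rule 3 Final Vowel Lowering: no change — [oriduse]
  Rule 4 Palatal Assibilation: no change — [oriduse]
  Rule 5 Intervocalic Lenition: [oriduse] → [orizuse]
/hoyhekli/:
  Rule 1 Final Obstruent Devoicing: no change — [hoyhekli]
  Rule 2 h-Deletion: [hoyhekli] → [oyekli]
  Rule 3 Final Vowel Lowering: [oyekli] → [oyekle]
  Rule 4 Palatal Assibilation: no change — [oyekle]
  Rule 5 Intervocalic Lenition: no change — [oyekle]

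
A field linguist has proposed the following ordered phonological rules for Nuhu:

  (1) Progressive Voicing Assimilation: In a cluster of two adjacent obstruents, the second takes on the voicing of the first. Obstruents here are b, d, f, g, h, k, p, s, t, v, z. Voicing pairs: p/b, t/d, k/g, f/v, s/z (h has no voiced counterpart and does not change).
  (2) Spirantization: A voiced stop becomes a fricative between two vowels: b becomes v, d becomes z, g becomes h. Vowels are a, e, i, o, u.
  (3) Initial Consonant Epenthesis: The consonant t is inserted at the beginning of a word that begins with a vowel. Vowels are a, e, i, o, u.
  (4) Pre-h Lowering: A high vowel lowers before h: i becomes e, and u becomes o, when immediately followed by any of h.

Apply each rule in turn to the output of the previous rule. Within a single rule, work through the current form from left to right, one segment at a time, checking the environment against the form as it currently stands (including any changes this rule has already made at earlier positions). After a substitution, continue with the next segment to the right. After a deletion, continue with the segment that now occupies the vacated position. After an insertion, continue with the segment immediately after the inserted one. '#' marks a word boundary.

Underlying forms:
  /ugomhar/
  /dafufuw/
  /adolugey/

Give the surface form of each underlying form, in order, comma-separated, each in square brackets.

/ugomhar/:
  (1) Progressive Voicing Assimilation: no change — [ugomhar]
  (2) Spirantization: [ugomhar] → [uhomhar]
  (3) Initial Consonant Epenthesis: [uhomhar] → [tuhomhar]
  (4) Pre-h Lowering: [tuhomhar] → [tohomhar]
/dafufuw/:
  (1) Progressive Voicing Assimilation: no change — [dafufuw]
  (2) Spirantization: no change — [dafufuw]
  (3) Initial Consonant Epenthesis: no change — [dafufuw]
  (4) Pre-h Lowering: no change — [dafufuw]
/adolugey/:
  (1) Progressive Voicing Assimilation: no change — [adolugey]
  (2) Spirantization: [adolugey] → [azoluhey]
  (3) Initial Consonant Epenthesis: [azoluhey] → [tazoluhey]
  (4) Pre-h Lowering: [tazoluhey] → [tazolohey]

[tohomhar], [dafufuw], [tazolohey]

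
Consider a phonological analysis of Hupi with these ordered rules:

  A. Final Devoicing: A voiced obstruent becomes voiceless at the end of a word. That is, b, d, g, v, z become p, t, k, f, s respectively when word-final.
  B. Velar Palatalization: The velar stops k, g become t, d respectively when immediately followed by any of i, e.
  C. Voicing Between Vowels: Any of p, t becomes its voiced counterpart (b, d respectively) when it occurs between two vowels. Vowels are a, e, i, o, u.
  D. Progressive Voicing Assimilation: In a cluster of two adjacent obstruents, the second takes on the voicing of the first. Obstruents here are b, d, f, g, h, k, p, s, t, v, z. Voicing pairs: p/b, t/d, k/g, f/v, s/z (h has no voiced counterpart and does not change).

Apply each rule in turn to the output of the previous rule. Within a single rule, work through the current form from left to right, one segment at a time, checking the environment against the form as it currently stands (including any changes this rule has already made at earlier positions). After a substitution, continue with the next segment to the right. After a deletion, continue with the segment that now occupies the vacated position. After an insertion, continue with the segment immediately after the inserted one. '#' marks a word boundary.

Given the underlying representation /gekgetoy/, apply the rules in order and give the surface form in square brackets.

A Final Devoicing: no change — [gekgetoy]
B Velar Palatalization: [gekgetoy] → [dekdetoy]
C Voicing Between Vowels: [dekdetoy] → [dekdedoy]
D Progressive Voicing Assimilation: [dekdedoy] → [dektedoy]

[dektedoy]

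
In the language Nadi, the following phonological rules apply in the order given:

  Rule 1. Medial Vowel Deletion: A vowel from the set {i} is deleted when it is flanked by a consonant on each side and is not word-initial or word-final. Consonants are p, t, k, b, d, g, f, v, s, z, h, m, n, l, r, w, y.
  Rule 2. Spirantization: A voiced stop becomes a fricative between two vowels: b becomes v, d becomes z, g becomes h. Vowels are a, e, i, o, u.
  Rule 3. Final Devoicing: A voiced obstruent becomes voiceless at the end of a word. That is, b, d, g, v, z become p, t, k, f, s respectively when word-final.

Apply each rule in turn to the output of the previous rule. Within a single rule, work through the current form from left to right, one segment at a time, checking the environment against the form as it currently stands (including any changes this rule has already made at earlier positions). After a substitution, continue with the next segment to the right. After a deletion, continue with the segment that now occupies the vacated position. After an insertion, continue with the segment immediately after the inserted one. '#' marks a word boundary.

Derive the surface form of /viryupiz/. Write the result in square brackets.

[vryups]

Rule 1 Medial Vowel Deletion: [viryupiz] → [vryupz]
Rule 2 Spirantization: no change — [vryupz]
Rule 3 Final Devoicing: [vryupz] → [vryups]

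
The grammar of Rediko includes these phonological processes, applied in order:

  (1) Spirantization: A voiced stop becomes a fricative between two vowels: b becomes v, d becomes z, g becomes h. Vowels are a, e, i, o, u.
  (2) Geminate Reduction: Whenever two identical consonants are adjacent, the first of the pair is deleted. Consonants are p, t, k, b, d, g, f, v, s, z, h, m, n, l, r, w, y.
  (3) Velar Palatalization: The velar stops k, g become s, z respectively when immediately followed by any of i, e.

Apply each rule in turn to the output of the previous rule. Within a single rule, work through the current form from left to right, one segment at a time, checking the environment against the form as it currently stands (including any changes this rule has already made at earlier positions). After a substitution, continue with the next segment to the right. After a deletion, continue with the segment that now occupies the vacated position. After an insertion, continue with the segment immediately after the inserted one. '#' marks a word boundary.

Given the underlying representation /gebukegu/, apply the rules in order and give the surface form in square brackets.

(1) Spirantization: [gebukegu] → [gevukehu]
(2) Geminate Reduction: no change — [gevukehu]
(3) Velar Palatalization: [gevukehu] → [zevusehu]

[zevusehu]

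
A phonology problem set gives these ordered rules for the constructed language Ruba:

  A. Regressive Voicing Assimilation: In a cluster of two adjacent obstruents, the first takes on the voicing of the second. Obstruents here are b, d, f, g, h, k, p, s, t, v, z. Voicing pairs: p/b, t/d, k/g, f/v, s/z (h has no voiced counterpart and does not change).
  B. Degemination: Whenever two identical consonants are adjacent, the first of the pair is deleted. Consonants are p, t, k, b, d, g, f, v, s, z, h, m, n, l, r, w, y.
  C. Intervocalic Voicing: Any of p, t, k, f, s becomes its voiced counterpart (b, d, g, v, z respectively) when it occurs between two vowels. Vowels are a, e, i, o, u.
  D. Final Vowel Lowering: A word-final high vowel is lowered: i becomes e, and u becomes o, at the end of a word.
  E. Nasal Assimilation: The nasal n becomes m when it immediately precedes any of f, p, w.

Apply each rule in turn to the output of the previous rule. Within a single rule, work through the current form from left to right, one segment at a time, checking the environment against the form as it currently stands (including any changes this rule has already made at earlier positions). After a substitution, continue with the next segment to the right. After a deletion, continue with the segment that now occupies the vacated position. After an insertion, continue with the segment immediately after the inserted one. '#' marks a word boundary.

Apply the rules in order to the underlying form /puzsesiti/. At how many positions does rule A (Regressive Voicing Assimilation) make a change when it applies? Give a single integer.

1

A Regressive Voicing Assimilation: [puzsesiti] → [pussesiti]
B Degemination: [pussesiti] → [pusesiti]
C Intervocalic Voicing: [pusesiti] → [puzezidi]
D Final Vowel Lowering: [puzezidi] → [puzezide]
E Nasal Assimilation: no change — [puzezide]
Rule A changed 1 position(s).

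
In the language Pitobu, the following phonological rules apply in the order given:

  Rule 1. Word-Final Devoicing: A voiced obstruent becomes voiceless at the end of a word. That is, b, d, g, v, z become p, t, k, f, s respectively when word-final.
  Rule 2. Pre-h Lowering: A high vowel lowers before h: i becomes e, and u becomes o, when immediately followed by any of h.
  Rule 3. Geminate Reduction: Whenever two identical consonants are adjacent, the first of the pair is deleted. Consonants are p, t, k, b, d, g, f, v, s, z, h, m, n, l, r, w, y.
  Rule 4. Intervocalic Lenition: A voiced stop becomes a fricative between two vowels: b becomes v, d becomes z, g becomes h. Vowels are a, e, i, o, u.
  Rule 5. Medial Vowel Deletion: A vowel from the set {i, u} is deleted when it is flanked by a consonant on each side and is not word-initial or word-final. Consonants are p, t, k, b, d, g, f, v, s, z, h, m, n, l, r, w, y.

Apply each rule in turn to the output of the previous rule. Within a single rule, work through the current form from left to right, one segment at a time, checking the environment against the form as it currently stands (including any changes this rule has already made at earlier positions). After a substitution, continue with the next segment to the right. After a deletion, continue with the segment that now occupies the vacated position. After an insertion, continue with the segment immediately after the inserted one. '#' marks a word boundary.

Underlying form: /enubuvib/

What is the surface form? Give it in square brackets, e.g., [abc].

Rule 1 Word-Final Devoicing: [enubuvib] → [enubuvip]
Rule 2 Pre-h Lowering: no change — [enubuvip]
Rule 3 Geminate Reduction: no change — [enubuvip]
Rule 4 Intervocalic Lenition: [enubuvip] → [enuvuvip]
Rule 5 Medial Vowel Deletion: [enuvuvip] → [envvp]

[envvp]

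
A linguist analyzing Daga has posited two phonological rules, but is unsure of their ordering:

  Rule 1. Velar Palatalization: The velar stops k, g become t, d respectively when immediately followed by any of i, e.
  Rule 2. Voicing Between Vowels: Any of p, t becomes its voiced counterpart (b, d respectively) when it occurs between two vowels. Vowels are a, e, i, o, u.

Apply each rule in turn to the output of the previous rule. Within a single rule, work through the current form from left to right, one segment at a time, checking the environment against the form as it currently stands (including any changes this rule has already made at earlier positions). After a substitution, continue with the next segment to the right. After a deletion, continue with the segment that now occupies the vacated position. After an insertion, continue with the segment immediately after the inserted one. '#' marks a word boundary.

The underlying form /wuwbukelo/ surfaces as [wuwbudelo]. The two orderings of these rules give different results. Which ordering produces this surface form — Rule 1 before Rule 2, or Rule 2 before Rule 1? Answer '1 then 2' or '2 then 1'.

1 then 2

Order 1 then 2:
  1 Velar Palatalization: [wuwbukelo] → [wuwbutelo]
  2 Voicing Between Vowels: [wuwbutelo] → [wuwbudelo]
  result: [wuwbudelo]
Order 2 then 1:
  2 Voicing Between Vowels: no change — [wuwbukelo]
  1 Velar Palatalization: [wuwbukelo] → [wuwbutelo]
  result: [wuwbutelo]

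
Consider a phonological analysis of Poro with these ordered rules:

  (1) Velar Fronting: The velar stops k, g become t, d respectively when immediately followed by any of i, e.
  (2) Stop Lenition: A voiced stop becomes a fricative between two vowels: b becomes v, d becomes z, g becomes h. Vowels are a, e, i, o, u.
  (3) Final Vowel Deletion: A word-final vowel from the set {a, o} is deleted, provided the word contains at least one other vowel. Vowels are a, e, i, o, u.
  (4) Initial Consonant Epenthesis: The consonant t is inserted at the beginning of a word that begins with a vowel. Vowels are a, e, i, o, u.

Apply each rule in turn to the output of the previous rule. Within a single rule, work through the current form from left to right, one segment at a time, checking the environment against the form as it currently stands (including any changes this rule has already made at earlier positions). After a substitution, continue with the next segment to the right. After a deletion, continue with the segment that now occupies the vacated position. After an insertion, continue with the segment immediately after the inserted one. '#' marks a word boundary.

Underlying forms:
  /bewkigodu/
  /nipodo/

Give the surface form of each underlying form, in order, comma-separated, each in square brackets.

[bewtihozu], [nipoz]

/bewkigodu/:
  (1) Velar Fronting: [bewkigodu] → [bewtigodu]
  (2) Stop Lenition: [bewtigodu] → [bewtihozu]
  (3) Final Vowel Deletion: no change — [bewtihozu]
  (4) Initial Consonant Epenthesis: no change — [bewtihozu]
/nipodo/:
  (1) Velar Fronting: no change — [nipodo]
  (2) Stop Lenition: [nipodo] → [nipozo]
  (3) Final Vowel Deletion: [nipozo] → [nipoz]
  (4) Initial Consonant Epenthesis: no change — [nipoz]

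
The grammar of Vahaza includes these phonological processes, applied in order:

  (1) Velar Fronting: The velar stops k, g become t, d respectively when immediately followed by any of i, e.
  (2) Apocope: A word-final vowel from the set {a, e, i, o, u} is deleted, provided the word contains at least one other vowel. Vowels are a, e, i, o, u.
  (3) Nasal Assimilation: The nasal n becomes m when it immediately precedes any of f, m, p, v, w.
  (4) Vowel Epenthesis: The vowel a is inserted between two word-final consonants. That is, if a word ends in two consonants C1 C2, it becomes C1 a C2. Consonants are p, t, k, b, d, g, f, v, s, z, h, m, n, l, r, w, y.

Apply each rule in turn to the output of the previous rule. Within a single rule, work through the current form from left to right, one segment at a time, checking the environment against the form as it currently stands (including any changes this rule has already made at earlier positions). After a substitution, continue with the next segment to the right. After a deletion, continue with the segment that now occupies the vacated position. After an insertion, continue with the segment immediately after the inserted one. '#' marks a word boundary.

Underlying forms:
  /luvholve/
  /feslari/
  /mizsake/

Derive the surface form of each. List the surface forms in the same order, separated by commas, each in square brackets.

[luvholav], [feslar], [mizsat]

/luvholve/:
  (1) Velar Fronting: no change — [luvholve]
  (2) Apocope: [luvholve] → [luvholv]
  (3) Nasal Assimilation: no change — [luvholv]
  (4) Vowel Epenthesis: [luvholv] → [luvholav]
/feslari/:
  (1) Velar Fronting: no change — [feslari]
  (2) Apocope: [feslari] → [feslar]
  (3) Nasal Assimilation: no change — [feslar]
  (4) Vowel Epenthesis: no change — [feslar]
/mizsake/:
  (1) Velar Fronting: [mizsake] → [mizsate]
  (2) Apocope: [mizsate] → [mizsat]
  (3) Nasal Assimilation: no change — [mizsat]
  (4) Vowel Epenthesis: no change — [mizsat]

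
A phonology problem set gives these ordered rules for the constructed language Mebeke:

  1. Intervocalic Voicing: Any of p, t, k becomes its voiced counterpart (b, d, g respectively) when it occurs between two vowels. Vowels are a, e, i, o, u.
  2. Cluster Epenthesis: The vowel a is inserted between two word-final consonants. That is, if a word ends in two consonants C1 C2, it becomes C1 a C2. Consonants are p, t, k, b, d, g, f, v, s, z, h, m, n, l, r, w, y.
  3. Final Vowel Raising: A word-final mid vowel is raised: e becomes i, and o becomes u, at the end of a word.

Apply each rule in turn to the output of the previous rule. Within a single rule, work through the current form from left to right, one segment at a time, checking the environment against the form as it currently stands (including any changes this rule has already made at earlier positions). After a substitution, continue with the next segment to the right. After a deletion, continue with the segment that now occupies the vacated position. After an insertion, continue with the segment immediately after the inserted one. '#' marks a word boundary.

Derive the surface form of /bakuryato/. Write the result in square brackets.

[baguryadu]

1 Intervocalic Voicing: [bakuryato] → [baguryado]
2 Cluster Epenthesis: no change — [baguryado]
3 Final Vowel Raising: [baguryado] → [baguryadu]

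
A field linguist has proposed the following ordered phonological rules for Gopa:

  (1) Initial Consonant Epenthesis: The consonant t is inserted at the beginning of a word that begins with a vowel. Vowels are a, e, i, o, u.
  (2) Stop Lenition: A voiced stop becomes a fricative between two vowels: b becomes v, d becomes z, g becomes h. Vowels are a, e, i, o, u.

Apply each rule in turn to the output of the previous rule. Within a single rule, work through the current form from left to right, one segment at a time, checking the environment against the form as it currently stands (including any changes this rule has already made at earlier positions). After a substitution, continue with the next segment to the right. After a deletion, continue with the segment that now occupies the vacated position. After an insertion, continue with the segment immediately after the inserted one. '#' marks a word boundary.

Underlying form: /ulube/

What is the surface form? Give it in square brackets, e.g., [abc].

(1) Initial Consonant Epenthesis: [ulube] → [tulube]
(2) Stop Lenition: [tulube] → [tuluve]

[tuluve]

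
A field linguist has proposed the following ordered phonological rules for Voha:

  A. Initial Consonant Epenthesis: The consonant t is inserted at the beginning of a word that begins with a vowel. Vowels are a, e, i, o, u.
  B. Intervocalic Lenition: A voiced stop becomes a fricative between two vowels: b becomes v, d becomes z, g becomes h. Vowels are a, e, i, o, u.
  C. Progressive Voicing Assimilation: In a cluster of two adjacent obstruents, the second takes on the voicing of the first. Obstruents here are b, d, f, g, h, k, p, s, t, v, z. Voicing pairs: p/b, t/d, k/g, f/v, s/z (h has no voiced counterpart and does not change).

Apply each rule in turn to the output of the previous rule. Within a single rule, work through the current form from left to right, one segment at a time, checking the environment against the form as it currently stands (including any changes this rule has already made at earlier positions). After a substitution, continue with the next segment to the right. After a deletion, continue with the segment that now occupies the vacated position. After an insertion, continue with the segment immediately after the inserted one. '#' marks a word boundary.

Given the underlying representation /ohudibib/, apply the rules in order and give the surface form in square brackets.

[tohuzivib]

A Initial Consonant Epenthesis: [ohudibib] → [tohudibib]
B Intervocalic Lenition: [tohudibib] → [tohuzivib]
C Progressive Voicing Assimilation: no change — [tohuzivib]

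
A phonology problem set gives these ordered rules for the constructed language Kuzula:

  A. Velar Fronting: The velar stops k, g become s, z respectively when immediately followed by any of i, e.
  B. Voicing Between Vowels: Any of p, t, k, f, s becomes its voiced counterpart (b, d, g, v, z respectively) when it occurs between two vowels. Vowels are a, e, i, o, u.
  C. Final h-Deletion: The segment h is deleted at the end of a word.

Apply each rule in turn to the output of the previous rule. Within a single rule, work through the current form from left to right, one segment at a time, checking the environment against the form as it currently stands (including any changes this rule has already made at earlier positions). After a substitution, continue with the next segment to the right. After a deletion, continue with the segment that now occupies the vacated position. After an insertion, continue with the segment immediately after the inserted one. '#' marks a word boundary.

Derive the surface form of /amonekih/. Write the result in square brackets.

A Velar Fronting: [amonekih] → [amonesih]
B Voicing Between Vowels: [amonesih] → [amonezih]
C Final h-Deletion: [amonezih] → [amonezi]

[amonezi]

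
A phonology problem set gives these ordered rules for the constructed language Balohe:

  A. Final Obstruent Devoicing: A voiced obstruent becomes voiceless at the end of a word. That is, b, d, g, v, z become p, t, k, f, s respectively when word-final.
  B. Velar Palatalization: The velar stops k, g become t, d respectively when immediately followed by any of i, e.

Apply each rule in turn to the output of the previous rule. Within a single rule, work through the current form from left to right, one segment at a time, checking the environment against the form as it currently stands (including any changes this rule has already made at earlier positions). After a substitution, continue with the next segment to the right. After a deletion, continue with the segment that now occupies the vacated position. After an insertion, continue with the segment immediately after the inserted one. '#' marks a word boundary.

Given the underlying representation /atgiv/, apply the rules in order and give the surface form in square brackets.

[atdif]

A Final Obstruent Devoicing: [atgiv] → [atgif]
B Velar Palatalization: [atgif] → [atdif]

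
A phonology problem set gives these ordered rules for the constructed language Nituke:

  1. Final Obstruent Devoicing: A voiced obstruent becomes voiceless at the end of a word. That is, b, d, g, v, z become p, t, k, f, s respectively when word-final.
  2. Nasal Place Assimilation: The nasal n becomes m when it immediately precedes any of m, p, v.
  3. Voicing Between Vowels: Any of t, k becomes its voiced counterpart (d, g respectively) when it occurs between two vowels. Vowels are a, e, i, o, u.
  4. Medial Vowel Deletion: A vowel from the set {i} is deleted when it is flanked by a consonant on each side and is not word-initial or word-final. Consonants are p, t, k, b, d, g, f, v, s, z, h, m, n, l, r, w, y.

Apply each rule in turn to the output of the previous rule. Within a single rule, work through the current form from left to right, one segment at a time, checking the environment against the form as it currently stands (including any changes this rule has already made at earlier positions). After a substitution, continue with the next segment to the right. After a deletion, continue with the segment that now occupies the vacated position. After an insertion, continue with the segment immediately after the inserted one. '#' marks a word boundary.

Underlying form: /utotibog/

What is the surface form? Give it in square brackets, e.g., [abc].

1 Final Obstruent Devoicing: [utotibog] → [utotibok]
2 Nasal Place Assimilation: no change — [utotibok]
3 Voicing Between Vowels: [utotibok] → [udodibok]
4 Medial Vowel Deletion: [udodibok] → [udodbok]

[udodbok]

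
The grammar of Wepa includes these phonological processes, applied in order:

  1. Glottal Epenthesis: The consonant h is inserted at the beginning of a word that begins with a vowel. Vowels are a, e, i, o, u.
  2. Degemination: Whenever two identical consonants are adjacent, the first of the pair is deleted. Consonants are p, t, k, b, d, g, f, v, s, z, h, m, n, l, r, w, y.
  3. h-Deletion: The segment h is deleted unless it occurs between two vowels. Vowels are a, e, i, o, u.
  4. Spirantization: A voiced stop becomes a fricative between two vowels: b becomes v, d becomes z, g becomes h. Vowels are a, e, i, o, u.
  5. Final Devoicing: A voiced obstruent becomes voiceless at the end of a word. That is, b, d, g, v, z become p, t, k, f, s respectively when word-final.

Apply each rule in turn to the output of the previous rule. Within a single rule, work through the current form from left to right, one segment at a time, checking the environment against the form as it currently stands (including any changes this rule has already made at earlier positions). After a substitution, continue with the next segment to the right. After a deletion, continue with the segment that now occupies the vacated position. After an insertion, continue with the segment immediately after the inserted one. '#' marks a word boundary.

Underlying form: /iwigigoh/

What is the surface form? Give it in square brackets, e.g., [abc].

[iwihiho]

1 Glottal Epenthesis: [iwigigoh] → [hiwigigoh]
2 Degemination: no change — [hiwigigoh]
3 h-Deletion: [hiwigigoh] → [iwigigo]
4 Spirantization: [iwigigo] → [iwihiho]
5 Final Devoicing: no change — [iwihiho]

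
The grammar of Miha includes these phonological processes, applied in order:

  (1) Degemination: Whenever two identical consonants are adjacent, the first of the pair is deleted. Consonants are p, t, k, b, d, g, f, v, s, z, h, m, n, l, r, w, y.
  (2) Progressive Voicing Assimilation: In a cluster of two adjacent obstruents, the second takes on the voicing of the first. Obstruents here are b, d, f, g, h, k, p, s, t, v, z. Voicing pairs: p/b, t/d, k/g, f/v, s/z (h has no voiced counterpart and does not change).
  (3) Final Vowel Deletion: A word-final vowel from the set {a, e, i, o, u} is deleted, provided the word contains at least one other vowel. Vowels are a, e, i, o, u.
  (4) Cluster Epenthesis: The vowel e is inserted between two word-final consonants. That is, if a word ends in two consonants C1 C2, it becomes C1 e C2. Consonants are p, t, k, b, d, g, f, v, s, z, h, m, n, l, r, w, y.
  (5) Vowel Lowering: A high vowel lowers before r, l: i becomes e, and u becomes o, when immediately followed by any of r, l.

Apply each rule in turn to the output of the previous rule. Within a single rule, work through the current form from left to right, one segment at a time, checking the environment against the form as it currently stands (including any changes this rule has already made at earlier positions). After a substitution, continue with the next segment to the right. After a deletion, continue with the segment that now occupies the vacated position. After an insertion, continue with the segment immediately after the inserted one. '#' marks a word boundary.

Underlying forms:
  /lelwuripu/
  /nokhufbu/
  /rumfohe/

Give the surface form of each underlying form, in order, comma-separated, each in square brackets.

/lelwuripu/:
  (1) Degemination: no change — [lelwuripu]
  (2) Progressive Voicing Assimilation: no change — [lelwuripu]
  (3) Final Vowel Deletion: [lelwuripu] → [lelwurip]
  (4) Cluster Epenthesis: no change — [lelwurip]
  (5) Vowel Lowering: [lelwurip] → [lelworip]
/nokhufbu/:
  (1) Degemination: no change — [nokhufbu]
  (2) Progressive Voicing Assimilation: [nokhufbu] → [nokhufpu]
  (3) Final Vowel Deletion: [nokhufpu] → [nokhufp]
  (4) Cluster Epenthesis: [nokhufp] → [nokhufep]
  (5) Vowel Lowering: no change — [nokhufep]
/rumfohe/:
  (1) Degemination: no change — [rumfohe]
  (2) Progressive Voicing Assimilation: no change — [rumfohe]
  (3) Final Vowel Deletion: [rumfohe] → [rumfoh]
  (4) Cluster Epenthesis: no change — [rumfoh]
  (5) Vowel Lowering: no change — [rumfoh]

[lelworip], [nokhufep], [rumfoh]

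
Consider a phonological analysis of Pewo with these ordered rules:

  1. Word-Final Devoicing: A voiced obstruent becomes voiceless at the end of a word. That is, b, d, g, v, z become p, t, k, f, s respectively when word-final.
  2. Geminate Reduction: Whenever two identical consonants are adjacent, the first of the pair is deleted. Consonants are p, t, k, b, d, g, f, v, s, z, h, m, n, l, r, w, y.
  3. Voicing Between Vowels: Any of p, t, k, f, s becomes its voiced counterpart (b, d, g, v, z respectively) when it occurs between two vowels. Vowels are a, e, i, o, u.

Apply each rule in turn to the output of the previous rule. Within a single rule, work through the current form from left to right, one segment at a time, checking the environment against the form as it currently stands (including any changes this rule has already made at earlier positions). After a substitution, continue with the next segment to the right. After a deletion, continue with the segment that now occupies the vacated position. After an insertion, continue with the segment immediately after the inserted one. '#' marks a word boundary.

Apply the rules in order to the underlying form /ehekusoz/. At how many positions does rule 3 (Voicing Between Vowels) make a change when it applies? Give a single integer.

1 Word-Final Devoicing: [ehekusoz] → [ehekusos]
2 Geminate Reduction: no change — [ehekusos]
3 Voicing Between Vowels: [ehekusos] → [eheguzos]
Rule 3 changed 2 position(s).

2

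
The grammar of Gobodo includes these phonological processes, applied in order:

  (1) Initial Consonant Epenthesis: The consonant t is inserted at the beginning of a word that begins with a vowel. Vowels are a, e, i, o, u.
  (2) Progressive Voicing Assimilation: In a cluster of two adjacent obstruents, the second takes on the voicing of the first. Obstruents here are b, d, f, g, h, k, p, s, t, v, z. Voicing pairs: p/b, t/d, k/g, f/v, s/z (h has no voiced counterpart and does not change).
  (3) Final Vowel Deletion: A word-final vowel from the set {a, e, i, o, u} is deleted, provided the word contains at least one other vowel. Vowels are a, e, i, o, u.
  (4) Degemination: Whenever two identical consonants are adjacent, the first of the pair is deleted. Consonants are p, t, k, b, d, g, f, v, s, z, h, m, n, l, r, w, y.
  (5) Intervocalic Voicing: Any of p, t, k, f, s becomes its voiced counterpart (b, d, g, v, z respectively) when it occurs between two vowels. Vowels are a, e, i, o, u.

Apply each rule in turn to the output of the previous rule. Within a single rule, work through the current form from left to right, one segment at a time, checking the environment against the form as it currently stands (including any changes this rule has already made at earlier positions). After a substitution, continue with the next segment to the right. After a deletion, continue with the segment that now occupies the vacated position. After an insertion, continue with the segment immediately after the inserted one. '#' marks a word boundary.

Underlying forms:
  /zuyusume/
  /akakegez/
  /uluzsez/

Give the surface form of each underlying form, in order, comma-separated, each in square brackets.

/zuyusume/:
  (1) Initial Consonant Epenthesis: no change — [zuyusume]
  (2) Progressive Voicing Assimilation: no change — [zuyusume]
  (3) Final Vowel Deletion: [zuyusume] → [zuyusum]
  (4) Degemination: no change — [zuyusum]
  (5) Intervocalic Voicing: [zuyusum] → [zuyuzum]
/akakegez/:
  (1) Initial Consonant Epenthesis: [akakegez] → [takakegez]
  (2) Progressive Voicing Assimilation: no change — [takakegez]
  (3) Final Vowel Deletion: no change — [takakegez]
  (4) Degemination: no change — [takakegez]
  (5) Intervocalic Voicing: [takakegez] → [tagagegez]
/uluzsez/:
  (1) Initial Consonant Epenthesis: [uluzsez] → [tuluzsez]
  (2) Progressive Voicing Assimilation: [tuluzsez] → [tuluzzez]
  (3) Final Vowel Deletion: no change — [tuluzzez]
  (4) Degemination: [tuluzzez] → [tuluzez]
  (5) Intervocalic Voicing: no change — [tuluzez]

[zuyuzum], [tagagegez], [tuluzez]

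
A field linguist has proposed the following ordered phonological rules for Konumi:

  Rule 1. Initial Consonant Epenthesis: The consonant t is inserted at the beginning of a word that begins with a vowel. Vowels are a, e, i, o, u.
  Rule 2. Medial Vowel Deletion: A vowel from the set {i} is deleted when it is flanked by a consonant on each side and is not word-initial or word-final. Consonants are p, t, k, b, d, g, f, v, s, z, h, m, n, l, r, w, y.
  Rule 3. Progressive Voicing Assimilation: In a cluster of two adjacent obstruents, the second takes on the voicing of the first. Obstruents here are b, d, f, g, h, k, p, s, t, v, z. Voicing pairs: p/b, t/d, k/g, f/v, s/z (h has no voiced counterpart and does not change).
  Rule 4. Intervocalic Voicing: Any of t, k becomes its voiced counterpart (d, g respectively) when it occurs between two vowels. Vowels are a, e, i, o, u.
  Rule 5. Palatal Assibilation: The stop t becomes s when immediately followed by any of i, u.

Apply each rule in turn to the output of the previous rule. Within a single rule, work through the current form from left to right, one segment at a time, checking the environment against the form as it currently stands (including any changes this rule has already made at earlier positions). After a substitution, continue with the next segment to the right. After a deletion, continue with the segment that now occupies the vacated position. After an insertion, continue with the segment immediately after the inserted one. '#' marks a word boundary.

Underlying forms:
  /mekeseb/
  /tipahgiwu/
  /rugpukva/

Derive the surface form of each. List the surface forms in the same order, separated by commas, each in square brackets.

[megeseb], [tpahkwu], [rugbukfa]

/mekeseb/:
  Rule 1 Initial Consonant Epenthesis: no change — [mekeseb]
  Rule 2 Medial Vowel Deletion: no change — [mekeseb]
  Rule 3 Progressive Voicing Assimilation: no change — [mekeseb]
  Rule 4 Intervocalic Voicing: [mekeseb] → [megeseb]
  Rule 5 Palatal Assibilation: no change — [megeseb]
/tipahgiwu/:
  Rule 1 Initial Consonant Epenthesis: no change — [tipahgiwu]
  Rule 2 Medial Vowel Deletion: [tipahgiwu] → [tpahgwu]
  Rule 3 Progressive Voicing Assimilation: [tpahgwu] → [tpahkwu]
  Rule 4 Intervocalic Voicing: no change — [tpahkwu]
  Rule 5 Palatal Assibilation: no change — [tpahkwu]
/rugpukva/:
  Rule 1 Initial Consonant Epenthesis: no change — [rugpukva]
  Rule 2 Medial Vowel Deletion: no change — [rugpukva]
  Rule 3 Progressive Voicing Assimilation: [rugpukva] → [rugbukfa]
  Rule 4 Intervocalic Voicing: no change — [rugbukfa]
  Rule 5 Palatal Assibilation: no change — [rugbukfa]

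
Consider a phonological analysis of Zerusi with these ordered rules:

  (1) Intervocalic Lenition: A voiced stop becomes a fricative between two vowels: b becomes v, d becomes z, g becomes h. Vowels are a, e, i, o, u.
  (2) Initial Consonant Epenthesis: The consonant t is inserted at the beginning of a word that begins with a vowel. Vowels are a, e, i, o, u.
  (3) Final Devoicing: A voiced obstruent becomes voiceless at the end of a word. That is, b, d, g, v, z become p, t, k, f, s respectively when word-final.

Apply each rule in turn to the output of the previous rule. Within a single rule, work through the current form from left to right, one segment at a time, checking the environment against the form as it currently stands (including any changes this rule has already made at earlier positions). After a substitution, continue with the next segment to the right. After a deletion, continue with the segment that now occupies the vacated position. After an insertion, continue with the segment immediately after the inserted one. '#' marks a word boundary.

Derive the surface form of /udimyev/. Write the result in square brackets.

[tuzimyef]

(1) Intervocalic Lenition: [udimyev] → [uzimyev]
(2) Initial Consonant Epenthesis: [uzimyev] → [tuzimyev]
(3) Final Devoicing: [tuzimyev] → [tuzimyef]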